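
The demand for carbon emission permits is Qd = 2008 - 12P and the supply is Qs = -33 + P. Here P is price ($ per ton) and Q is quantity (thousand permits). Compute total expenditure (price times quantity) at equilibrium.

The market clears where 2008 - 12P = -33 + P. Rearranging, 13P = 2041, hence P* = 157.
Substitute back: Q* = 2008 - 12(157) = 124.
Total expenditure = P* × Q* = 157 × 124 = 19468.

Total expenditure = 19468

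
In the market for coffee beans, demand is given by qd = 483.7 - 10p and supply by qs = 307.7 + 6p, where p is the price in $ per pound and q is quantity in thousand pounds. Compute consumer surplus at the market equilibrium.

The market clears where 483.7 - 10p = 307.7 + 6p. Rearranging, 16p = 176, hence p* = 11.
Plugging p* into demand: q* = 483.7 - 10(11) = 373.7.
Demand choke price (qd = 0): p = 483.7/10 = 48.37. Consumer surplus = ½ × (48.37 - 11) × 373.7 = 6982.5845.

Consumer surplus = 6982.5845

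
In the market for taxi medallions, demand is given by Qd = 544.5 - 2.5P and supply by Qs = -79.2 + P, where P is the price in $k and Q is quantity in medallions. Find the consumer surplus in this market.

Set Qd = Qs: 544.5 - 2.5P = -79.2 + P, so 623.7 = 3.5P and P* = 178.2.
Substitute back: Q* = 544.5 - 2.5(178.2) = 99.
Demand choke price (Qd = 0): P = 544.5/2.5 = 217.8. Consumer surplus = ½ × (217.8 - 178.2) × 99 = 1960.2.

Consumer surplus = 1960.2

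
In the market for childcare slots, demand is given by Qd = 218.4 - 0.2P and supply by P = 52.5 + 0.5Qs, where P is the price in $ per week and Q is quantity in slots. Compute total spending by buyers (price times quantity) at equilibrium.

Total spending by buyers = 27783

In direct form, Qs = -105 + 2P.
At equilibrium Qd = Qs, so 218.4 - 0.2P = -105 + 2P; collecting terms, 323.4 = 2.2P and P* = 147.
Then Q* = 218.4 - 0.2(147) = 189.
Total spending by buyers = P* × Q* = 147 × 189 = 27783.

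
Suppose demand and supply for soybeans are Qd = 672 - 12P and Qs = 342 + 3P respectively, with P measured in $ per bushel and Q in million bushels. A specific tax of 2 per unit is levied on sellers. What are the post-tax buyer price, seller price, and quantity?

Sellers keep P_s = P_b - 2 per unit, so supply in terms of the buyer price is Qs = 336 + 3P_b.
Market clearing requires 672 - 12P_b = 336 + 3P_b; hence 336 = 15P_b and P_b = 22.4.
Then P_s = 22.4 - 2 = 20.4 and Q = 672 - 12(22.4) = 403.2.

P_b = 22.4, P_s = 20.4, Q = 403.2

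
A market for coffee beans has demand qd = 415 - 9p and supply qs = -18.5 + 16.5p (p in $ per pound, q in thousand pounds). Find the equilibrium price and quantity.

The market clears where 415 - 9p = -18.5 + 16.5p. Rearranging, 25.5p = 433.5, hence p* = 17.
From the demand curve, q* = 415 - 9(17) = 262.

p* = 17, q* = 262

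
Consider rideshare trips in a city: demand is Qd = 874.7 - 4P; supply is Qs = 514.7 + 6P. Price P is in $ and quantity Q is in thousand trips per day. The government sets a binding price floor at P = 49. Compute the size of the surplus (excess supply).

Surplus = 130

At P = 49: Qd = 678.7 and Qs = 808.7.
Surplus = Qs - Qd = 808.7 - 678.7 = 130.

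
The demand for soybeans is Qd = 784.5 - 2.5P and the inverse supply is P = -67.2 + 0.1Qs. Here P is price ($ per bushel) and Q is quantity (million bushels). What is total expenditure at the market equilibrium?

Total expenditure = 6858

Inverting to quantity form: Qs = 672 + 10P.
Set Qd = Qs: 784.5 - 2.5P = 672 + 10P, so 112.5 = 12.5P and P* = 9.
Then Q* = 784.5 - 2.5(9) = 762.
Total expenditure = P* × Q* = 9 × 762 = 6858.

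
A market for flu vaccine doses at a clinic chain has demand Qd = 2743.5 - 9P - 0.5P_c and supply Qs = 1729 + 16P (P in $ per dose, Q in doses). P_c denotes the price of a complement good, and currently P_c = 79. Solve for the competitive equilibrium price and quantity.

With P_c = 79, demand is Qd = 2704 - 9P.
At equilibrium Qd = Qs, so 2704 - 9P = 1729 + 16P; collecting terms, 975 = 25P and P* = 39.
Substitute back: Q* = 2704 - 9(39) = 2353.

P* = 39, Q* = 2353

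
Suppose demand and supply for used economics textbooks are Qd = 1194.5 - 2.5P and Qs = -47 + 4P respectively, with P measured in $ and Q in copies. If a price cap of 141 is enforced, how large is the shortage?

Shortage = 325

With P fixed at 141, quantity demanded is 842 and quantity supplied is 517.
Shortage = Qd - Qs = 842 - 517 = 325.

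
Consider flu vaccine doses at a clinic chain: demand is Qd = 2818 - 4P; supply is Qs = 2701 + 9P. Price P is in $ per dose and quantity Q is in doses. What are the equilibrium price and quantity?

Set Qd = Qs: 2818 - 4P = 2701 + 9P, so 117 = 13P and P* = 9.
Plugging P* into demand: Q* = 2818 - 4(9) = 2782.

P* = 9, Q* = 2782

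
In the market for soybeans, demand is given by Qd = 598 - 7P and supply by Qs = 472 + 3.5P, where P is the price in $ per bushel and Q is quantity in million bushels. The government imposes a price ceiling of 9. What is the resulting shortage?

Shortage = 31.5

With P fixed at 9, quantity demanded is 535 and quantity supplied is 503.5.
Shortage = Qd - Qs = 535 - 503.5 = 31.5.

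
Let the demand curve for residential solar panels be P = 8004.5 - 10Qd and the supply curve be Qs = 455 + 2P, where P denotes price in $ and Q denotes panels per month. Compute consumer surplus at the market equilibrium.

Rewriting in direct form: Qd = 800.45 - 0.1P.
Equating demand and supply, 800.45 - 0.1P = 455 + 2P gives 2.1P = 345.45, so P* = 164.5.
Substitute back: Q* = 800.45 - 0.1(164.5) = 784.
Demand choke price (Qd = 0): P = 800.45/0.1 = 8004.5. Consumer surplus = ½ × (8004.5 - 164.5) × 784 = 3073280.

Consumer surplus = 3073280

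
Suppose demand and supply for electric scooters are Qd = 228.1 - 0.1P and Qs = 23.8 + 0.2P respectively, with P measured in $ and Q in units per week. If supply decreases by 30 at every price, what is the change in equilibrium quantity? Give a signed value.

ΔQ = -10

At equilibrium Qd = Qs, so 228.1 - 0.1P = 23.8 + 0.2P; collecting terms, 204.3 = 0.3P and P* = 681.
Substitute back: Q* = 228.1 - 0.1(681) = 160.
After the shift, supply is Qs = -6.2 + 0.2P.
Re-solving, 0.3P = 234.3 gives P = 781 and Q = 150.
ΔQ = 150 - 160 = -10.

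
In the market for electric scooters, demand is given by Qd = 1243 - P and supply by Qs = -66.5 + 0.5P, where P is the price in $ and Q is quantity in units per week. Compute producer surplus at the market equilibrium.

Equating demand and supply, 1243 - P = -66.5 + 0.5P gives 1.5P = 1309.5, so P* = 873.
Plugging P* into demand: Q* = 1243 - 873 = 370.
Supply choke price (Qs = 0): P = 133. Producer surplus = ½ × (873 - 133) × 370 = 136900.

Producer surplus = 136900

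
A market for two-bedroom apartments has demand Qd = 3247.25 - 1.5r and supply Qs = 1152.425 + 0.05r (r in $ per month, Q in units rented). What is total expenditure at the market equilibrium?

Equating demand and supply, 3247.25 - 1.5r = 1152.425 + 0.05r gives 1.55r = 2094.825, so r* = 1351.5.
Substitute back: Q* = 3247.25 - 1.5(1351.5) = 1220.
Total expenditure = r* × Q* = 1351.5 × 1220 = 1648830.

Total expenditure = 1648830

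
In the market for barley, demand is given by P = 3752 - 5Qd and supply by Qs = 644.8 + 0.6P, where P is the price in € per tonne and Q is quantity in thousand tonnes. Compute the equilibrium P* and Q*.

P* = 132, Q* = 724

In direct form, Qd = 750.4 - 0.2P.
Set Qd = Qs: 750.4 - 0.2P = 644.8 + 0.6P, so 105.6 = 0.8P and P* = 132.
Then Q* = 750.4 - 0.2(132) = 724.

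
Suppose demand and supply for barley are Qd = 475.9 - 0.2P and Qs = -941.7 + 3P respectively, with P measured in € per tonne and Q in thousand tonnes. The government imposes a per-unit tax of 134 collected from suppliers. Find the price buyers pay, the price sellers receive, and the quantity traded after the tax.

P_b = 568.625, P_s = 434.625, Q = 362.175

With a tax of 134 on suppliers, they supply based on the net price P_s = P_b - 134, so Qs = -1343.7 + 3P_b.
Equate demand and the shifted supply: 475.9 - 0.2P_b = -1343.7 + 3P_b, giving 3.2P_b = 1819.6, so P_b = 568.625.
So P_s = 434.625 and the quantity traded is Q = 475.9 - 0.2(568.625) = 362.175.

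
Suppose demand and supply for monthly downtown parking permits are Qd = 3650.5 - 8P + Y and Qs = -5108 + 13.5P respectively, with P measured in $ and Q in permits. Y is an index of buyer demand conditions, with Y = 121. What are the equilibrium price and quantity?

P* = 413, Q* = 467.5

With Y = 121, demand is Qd = 3771.5 - 8P.
Equating demand and supply, 3771.5 - 8P = -5108 + 13.5P gives 21.5P = 8879.5, so P* = 413.
From the demand curve, Q* = 3771.5 - 8(413) = 467.5.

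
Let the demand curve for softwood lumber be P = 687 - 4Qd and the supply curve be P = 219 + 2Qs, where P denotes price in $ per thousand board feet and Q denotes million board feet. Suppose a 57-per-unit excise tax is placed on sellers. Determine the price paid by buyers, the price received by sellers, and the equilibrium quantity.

P_b = 413, P_s = 356, Q = 68.5

Solving each curve for Q: Qd = 171.75 - 0.25P and Qs = -109.5 + 0.5P.
With a tax of 57 on sellers, they supply based on the net price P_s = P_b - 57, so Qs = -138 + 0.5P_b.
Market clearing requires 171.75 - 0.25P_b = -138 + 0.5P_b; hence 309.75 = 0.75P_b and P_b = 413.
So P_s = 356 and the quantity traded is Q = 171.75 - 0.25(413) = 68.5.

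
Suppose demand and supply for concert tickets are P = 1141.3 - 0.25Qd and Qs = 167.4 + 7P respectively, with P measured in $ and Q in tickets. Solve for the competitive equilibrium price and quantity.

In direct form, Qd = 4565.2 - 4P.
Equating demand and supply, 4565.2 - 4P = 167.4 + 7P gives 11P = 4397.8, so P* = 399.8.
From the demand curve, Q* = 4565.2 - 4(399.8) = 2966.

P* = 399.8, Q* = 2966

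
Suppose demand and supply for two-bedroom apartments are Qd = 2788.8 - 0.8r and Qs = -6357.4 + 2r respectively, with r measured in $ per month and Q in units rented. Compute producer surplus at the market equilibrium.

Producer surplus = 7708.84

At equilibrium Qd = Qs, so 2788.8 - 0.8r = -6357.4 + 2r; collecting terms, 9146.2 = 2.8r and r* = 3266.5.
Plugging r* into demand: Q* = 2788.8 - 0.8(3266.5) = 175.6.
Supply choke price (Qs = 0): r = 3178.7. Producer surplus = ½ × (3266.5 - 3178.7) × 175.6 = 7708.84.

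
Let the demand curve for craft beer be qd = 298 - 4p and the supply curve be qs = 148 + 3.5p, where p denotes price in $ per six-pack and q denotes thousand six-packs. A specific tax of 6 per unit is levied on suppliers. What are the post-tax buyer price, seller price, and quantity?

Suppliers keep p_s = p_b - 6 per unit, so supply in terms of the buyer price is qs = 127 + 3.5p_b.
Set qd = qs: 298 - 4p_b = 127 + 3.5p_b, so 171 = 7.5p_b and p_b = 22.8.
Then p_s = 22.8 - 6 = 16.8 and q = 298 - 4(22.8) = 206.8.

p_b = 22.8, p_s = 16.8, q = 206.8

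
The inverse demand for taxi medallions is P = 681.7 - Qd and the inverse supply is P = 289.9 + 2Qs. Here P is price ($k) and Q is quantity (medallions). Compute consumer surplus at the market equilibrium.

In direct form, Qd = 681.7 - P and Qs = -144.95 + 0.5P.
The market clears where 681.7 - P = -144.95 + 0.5P. Rearranging, 1.5P = 826.65, hence P* = 551.1.
Then Q* = 681.7 - 551.1 = 130.6.
Demand choke price (Qd = 0): P = 681.7. Consumer surplus = ½ × (681.7 - 551.1) × 130.6 = 8528.18.

Consumer surplus = 8528.18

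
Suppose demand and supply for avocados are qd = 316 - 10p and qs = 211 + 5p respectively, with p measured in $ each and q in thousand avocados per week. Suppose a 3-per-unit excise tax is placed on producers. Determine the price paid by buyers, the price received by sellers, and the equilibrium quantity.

p_b = 8, p_s = 5, q = 236

With a tax of 3 on producers, they supply based on the net price p_s = p_b - 3, so qs = 196 + 5p_b.
Market clearing requires 316 - 10p_b = 196 + 5p_b; hence 120 = 15p_b and p_b = 8.
Then p_s = 8 - 3 = 5 and q = 316 - 10(8) = 236.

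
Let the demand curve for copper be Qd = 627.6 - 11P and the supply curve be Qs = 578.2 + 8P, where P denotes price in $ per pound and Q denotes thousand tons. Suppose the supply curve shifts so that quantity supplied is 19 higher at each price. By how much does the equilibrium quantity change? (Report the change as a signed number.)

ΔQ = 11

Equating demand and supply, 627.6 - 11P = 578.2 + 8P gives 19P = 49.4, so P* = 2.6.
From the demand curve, Q* = 627.6 - 11(2.6) = 599.
After the shift, supply is Qs = 597.2 + 8P.
The new intersection has 30.4 = 19P, i.e. P = 1.6, Q = 610.
ΔQ = 610 - 599 = 11.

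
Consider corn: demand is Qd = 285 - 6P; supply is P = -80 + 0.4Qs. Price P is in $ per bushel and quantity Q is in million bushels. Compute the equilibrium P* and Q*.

Inverting to quantity form: Qs = 200 + 2.5P.
Set Qd = Qs: 285 - 6P = 200 + 2.5P, so 85 = 8.5P and P* = 10.
Plugging P* into demand: Q* = 285 - 6(10) = 225.

P* = 10, Q* = 225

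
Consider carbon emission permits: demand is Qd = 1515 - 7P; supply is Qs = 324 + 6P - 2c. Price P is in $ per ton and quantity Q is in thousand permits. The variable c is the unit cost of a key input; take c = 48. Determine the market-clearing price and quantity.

P* = 99, Q* = 822

With c = 48, supply is Qs = 228 + 6P.
Equating demand and supply, 1515 - 7P = 228 + 6P gives 13P = 1287, so P* = 99.
From the demand curve, Q* = 1515 - 7(99) = 822.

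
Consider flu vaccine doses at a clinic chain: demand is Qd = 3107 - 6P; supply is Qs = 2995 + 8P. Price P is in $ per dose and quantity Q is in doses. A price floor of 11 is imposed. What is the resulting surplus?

Evaluating both curves at the floor price 11 gives Qd = 3041, Qs = 3083.
Surplus = Qs - Qd = 3083 - 3041 = 42.

Surplus = 42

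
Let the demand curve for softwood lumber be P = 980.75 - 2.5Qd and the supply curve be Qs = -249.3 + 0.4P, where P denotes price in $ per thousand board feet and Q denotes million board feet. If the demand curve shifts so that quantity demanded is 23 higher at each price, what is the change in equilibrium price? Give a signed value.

Inverting to quantity form: Qd = 392.3 - 0.4P.
Equating demand and supply, 392.3 - 0.4P = -249.3 + 0.4P gives 0.8P = 641.6, so P* = 802.
Then Q* = 392.3 - 0.4(802) = 71.5.
After the shift, demand is Qd = 415.3 - 0.4P.
New equilibrium: 664.6 = 0.8P, so P = 830.75 and Q = 83.
ΔP = 830.75 - 802 = 28.75.

ΔP = 28.75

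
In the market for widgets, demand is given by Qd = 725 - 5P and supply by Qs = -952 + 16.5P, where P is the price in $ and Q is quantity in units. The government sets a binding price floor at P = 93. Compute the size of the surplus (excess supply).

Evaluating both curves at the floor price 93 gives Qd = 260, Qs = 582.5.
Surplus = Qs - Qd = 582.5 - 260 = 322.5.

Surplus = 322.5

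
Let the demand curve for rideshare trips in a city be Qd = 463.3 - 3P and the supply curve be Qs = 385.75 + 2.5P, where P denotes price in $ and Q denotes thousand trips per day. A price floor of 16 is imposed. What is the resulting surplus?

With P fixed at 16, quantity demanded is 415.3 and quantity supplied is 425.75.
Surplus = Qs - Qd = 425.75 - 415.3 = 10.45.

Surplus = 10.45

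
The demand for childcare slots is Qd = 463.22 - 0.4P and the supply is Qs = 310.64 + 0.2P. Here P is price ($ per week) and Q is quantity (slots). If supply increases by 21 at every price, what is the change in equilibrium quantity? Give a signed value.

ΔQ = 14

Set Qd = Qs: 463.22 - 0.4P = 310.64 + 0.2P, so 152.58 = 0.6P and P* = 254.3.
Plugging P* into demand: Q* = 463.22 - 0.4(254.3) = 361.5.
After the shift, supply is Qs = 331.64 + 0.2P.
Re-solving, 0.6P = 131.58 gives P = 219.3 and Q = 375.5.
ΔQ = 375.5 - 361.5 = 14.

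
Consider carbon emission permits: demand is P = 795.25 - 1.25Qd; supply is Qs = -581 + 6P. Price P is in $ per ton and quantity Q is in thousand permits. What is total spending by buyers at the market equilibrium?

In direct form, Qd = 636.2 - 0.8P.
The market clears where 636.2 - 0.8P = -581 + 6P. Rearranging, 6.8P = 1217.2, hence P* = 179.
Plugging P* into demand: Q* = 636.2 - 0.8(179) = 493.
Total spending by buyers = P* × Q* = 179 × 493 = 88247.

Total spending by buyers = 88247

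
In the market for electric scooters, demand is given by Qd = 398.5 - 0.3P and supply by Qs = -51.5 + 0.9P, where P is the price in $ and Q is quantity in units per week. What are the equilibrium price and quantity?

The market clears where 398.5 - 0.3P = -51.5 + 0.9P. Rearranging, 1.2P = 450, hence P* = 375.
From the demand curve, Q* = 398.5 - 0.3(375) = 286.

P* = 375, Q* = 286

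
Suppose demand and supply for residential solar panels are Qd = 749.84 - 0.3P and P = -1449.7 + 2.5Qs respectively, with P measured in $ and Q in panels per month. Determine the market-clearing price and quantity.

P* = 242.8, Q* = 677

Solving each curve for Q: Qs = 579.88 + 0.4P.
The market clears where 749.84 - 0.3P = 579.88 + 0.4P. Rearranging, 0.7P = 169.96, hence P* = 242.8.
From the demand curve, Q* = 749.84 - 0.3(242.8) = 677.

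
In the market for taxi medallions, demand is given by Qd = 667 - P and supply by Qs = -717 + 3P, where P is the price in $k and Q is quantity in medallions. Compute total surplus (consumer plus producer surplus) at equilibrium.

The market clears where 667 - P = -717 + 3P. Rearranging, 4P = 1384, hence P* = 346.
Then Q* = 667 - 346 = 321.
Demand choke price = 667; supply choke price = 239. CS = ½(667 - 346)(321) = 51520.5; PS = ½(346 - 239)(321) = 17173.5. Total surplus = 68694.

Total surplus = 68694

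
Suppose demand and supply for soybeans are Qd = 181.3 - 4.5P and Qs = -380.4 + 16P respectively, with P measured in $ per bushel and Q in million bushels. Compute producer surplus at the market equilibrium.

Equating demand and supply, 181.3 - 4.5P = -380.4 + 16P gives 20.5P = 561.7, so P* = 27.4.
From the demand curve, Q* = 181.3 - 4.5(27.4) = 58.
Supply choke price (Qs = 0): P = 23.775. Producer surplus = ½ × (27.4 - 23.775) × 58 = 105.125.

Producer surplus = 105.125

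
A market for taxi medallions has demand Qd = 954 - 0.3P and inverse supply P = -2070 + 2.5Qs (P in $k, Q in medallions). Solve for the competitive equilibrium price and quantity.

Inverting to quantity form: Qs = 828 + 0.4P.
At equilibrium Qd = Qs, so 954 - 0.3P = 828 + 0.4P; collecting terms, 126 = 0.7P and P* = 180.
Plugging P* into demand: Q* = 954 - 0.3(180) = 900.

P* = 180, Q* = 900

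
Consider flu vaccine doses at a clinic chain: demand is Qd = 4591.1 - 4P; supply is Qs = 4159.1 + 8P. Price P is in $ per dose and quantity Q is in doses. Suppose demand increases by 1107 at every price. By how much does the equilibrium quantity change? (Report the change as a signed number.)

ΔQ = 738

Set Qd = Qs: 4591.1 - 4P = 4159.1 + 8P, so 432 = 12P and P* = 36.
Then Q* = 4591.1 - 4(36) = 4447.1.
After the shift, demand is Qd = 5698.1 - 4P.
The new intersection has 1539 = 12P, i.e. P = 128.25, Q = 5185.1.
ΔQ = 5185.1 - 4447.1 = 738.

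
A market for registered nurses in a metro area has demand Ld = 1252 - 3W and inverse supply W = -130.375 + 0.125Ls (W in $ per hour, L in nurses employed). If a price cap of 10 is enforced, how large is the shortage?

Shortage = 99

In direct form, Ls = 1043 + 8W.
With W fixed at 10, quantity demanded is 1222 and quantity supplied is 1123.
Shortage = Ld - Ls = 1222 - 1123 = 99.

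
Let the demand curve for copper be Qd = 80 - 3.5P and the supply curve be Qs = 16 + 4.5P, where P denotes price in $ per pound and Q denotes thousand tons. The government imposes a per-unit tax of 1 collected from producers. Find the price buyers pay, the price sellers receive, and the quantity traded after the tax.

P_b = 8.5625, P_s = 7.5625, Q = 50.03125

Producers keep P_s = P_b - 1 per unit, so supply in terms of the buyer price is Qs = 11.5 + 4.5P_b.
Equate demand and the shifted supply: 80 - 3.5P_b = 11.5 + 4.5P_b, giving 8P_b = 68.5, so P_b = 8.5625.
So P_s = 7.5625 and the quantity traded is Q = 80 - 3.5(8.5625) = 50.03125.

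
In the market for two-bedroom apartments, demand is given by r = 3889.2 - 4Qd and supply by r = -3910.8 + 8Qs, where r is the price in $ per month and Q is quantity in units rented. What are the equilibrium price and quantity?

Rewriting in direct form: Qd = 972.3 - 0.25r and Qs = 488.85 + 0.125r.
Set Qd = Qs: 972.3 - 0.25r = 488.85 + 0.125r, so 483.45 = 0.375r and r* = 1289.2.
From the demand curve, Q* = 972.3 - 0.25(1289.2) = 650.

r* = 1289.2, Q* = 650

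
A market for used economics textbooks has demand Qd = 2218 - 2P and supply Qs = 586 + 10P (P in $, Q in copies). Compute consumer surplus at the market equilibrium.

The market clears where 2218 - 2P = 586 + 10P. Rearranging, 12P = 1632, hence P* = 136.
Plugging P* into demand: Q* = 2218 - 2(136) = 1946.
Demand choke price (Qd = 0): P = 2218/2 = 1109. Consumer surplus = ½ × (1109 - 136) × 1946 = 946729.

Consumer surplus = 946729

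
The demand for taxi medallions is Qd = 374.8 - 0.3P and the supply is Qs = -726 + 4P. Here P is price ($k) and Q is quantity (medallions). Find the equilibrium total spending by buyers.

Total spending by buyers = 76288

At equilibrium Qd = Qs, so 374.8 - 0.3P = -726 + 4P; collecting terms, 1100.8 = 4.3P and P* = 256.
Substitute back: Q* = 374.8 - 0.3(256) = 298.
Total spending by buyers = P* × Q* = 256 × 298 = 76288.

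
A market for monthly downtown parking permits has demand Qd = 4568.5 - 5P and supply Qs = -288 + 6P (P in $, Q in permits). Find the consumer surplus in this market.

Consumer surplus = 557432.1

Set Qd = Qs: 4568.5 - 5P = -288 + 6P, so 4856.5 = 11P and P* = 441.5.
Substitute back: Q* = 4568.5 - 5(441.5) = 2361.
Demand choke price (Qd = 0): P = 4568.5/5 = 913.7. Consumer surplus = ½ × (913.7 - 441.5) × 2361 = 557432.1.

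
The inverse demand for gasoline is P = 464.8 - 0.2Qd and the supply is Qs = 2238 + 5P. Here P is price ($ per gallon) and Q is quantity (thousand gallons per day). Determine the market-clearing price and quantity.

P* = 8.6, Q* = 2281

Inverting to quantity form: Qd = 2324 - 5P.
Equating demand and supply, 2324 - 5P = 2238 + 5P gives 10P = 86, so P* = 8.6.
From the demand curve, Q* = 2324 - 5(8.6) = 2281.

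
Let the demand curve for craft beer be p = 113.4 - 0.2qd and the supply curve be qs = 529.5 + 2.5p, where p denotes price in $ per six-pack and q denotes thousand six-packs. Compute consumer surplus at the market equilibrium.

Inverting to quantity form: qd = 567 - 5p.
Set qd = qs: 567 - 5p = 529.5 + 2.5p, so 37.5 = 7.5p and p* = 5.
Plugging p* into demand: q* = 567 - 5(5) = 542.
Demand choke price (qd = 0): p = 567/5 = 113.4. Consumer surplus = ½ × (113.4 - 5) × 542 = 29376.4.

Consumer surplus = 29376.4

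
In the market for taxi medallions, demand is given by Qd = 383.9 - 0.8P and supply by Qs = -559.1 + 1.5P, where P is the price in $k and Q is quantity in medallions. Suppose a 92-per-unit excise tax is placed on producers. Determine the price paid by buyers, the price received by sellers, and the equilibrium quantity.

The tax drives a wedge P_b - P_s = 92. Substituting P_s = P_b - 92 into supply: Qs = -697.1 + 1.5P_b.
Equate demand and the shifted supply: 383.9 - 0.8P_b = -697.1 + 1.5P_b, giving 2.3P_b = 1081, so P_b = 470.
Then P_s = 470 - 92 = 378 and Q = 383.9 - 0.8(470) = 7.9.

P_b = 470, P_s = 378, Q = 7.9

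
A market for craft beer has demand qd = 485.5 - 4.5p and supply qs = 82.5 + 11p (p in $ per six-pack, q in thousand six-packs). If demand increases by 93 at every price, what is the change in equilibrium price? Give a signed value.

Δp = 6

At equilibrium qd = qs, so 485.5 - 4.5p = 82.5 + 11p; collecting terms, 403 = 15.5p and p* = 26.
From the demand curve, q* = 485.5 - 4.5(26) = 368.5.
After the shift, demand is qd = 578.5 - 4.5p.
The new intersection has 496 = 15.5p, i.e. p = 32, q = 434.5.
Δp = 32 - 26 = 6.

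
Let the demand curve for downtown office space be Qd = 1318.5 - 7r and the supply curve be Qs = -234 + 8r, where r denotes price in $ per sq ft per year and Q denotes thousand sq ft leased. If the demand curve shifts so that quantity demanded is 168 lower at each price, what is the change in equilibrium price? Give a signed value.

Equating demand and supply, 1318.5 - 7r = -234 + 8r gives 15r = 1552.5, so r* = 103.5.
Substitute back: Q* = 1318.5 - 7(103.5) = 594.
After the shift, demand is Qd = 1150.5 - 7r.
Re-solving, 15r = 1384.5 gives r = 92.3 and Q = 504.4.
Δr = 92.3 - 103.5 = -11.2.

Δr = -11.2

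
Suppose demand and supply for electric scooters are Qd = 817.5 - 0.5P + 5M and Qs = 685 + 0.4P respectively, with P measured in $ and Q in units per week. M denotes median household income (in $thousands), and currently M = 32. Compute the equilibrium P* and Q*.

With M = 32, demand is Qd = 977.5 - 0.5P.
Equating demand and supply, 977.5 - 0.5P = 685 + 0.4P gives 0.9P = 292.5, so P* = 325.
Then Q* = 977.5 - 0.5(325) = 815.

P* = 325, Q* = 815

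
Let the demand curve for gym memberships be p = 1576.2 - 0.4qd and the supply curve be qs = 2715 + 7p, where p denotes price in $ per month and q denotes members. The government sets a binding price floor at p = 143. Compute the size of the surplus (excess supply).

Solving each curve for q: qd = 3940.5 - 2.5p.
Evaluating both curves at the floor price 143 gives qd = 3583, qs = 3716.
Surplus = qs - qd = 3716 - 3583 = 133.

Surplus = 133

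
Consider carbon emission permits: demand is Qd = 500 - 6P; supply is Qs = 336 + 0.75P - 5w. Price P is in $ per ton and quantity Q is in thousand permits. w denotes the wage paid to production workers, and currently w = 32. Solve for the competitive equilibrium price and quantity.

With w = 32, supply is Qs = 176 + 0.75P.
The market clears where 500 - 6P = 176 + 0.75P. Rearranging, 6.75P = 324, hence P* = 48.
Then Q* = 500 - 6(48) = 212.

P* = 48, Q* = 212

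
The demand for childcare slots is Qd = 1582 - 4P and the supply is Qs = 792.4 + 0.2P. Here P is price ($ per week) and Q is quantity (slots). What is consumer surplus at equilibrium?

Consumer surplus = 86112.5

Equating demand and supply, 1582 - 4P = 792.4 + 0.2P gives 4.2P = 789.6, so P* = 188.
Plugging P* into demand: Q* = 1582 - 4(188) = 830.
Demand choke price (Qd = 0): P = 1582/4 = 395.5. Consumer surplus = ½ × (395.5 - 188) × 830 = 86112.5.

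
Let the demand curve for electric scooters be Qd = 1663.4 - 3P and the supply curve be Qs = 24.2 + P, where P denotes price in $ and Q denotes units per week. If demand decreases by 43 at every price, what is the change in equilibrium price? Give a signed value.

ΔP = -10.75

Equating demand and supply, 1663.4 - 3P = 24.2 + P gives 4P = 1639.2, so P* = 409.8.
Plugging P* into demand: Q* = 1663.4 - 3(409.8) = 434.
After the shift, demand is Qd = 1620.4 - 3P.
The new intersection has 1596.2 = 4P, i.e. P = 399.05, Q = 423.25.
ΔP = 399.05 - 409.8 = -10.75.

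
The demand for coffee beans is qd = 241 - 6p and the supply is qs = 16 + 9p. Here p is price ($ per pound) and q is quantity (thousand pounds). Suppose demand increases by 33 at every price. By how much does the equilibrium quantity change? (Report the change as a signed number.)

Equating demand and supply, 241 - 6p = 16 + 9p gives 15p = 225, so p* = 15.
From the demand curve, q* = 241 - 6(15) = 151.
After the shift, demand is qd = 274 - 6p.
The new intersection has 258 = 15p, i.e. p = 17.2, q = 170.8.
Δq = 170.8 - 151 = 19.8.

Δq = 19.8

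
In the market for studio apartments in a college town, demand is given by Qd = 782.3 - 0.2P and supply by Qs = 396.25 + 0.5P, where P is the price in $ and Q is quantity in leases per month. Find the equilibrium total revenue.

Total revenue = 370608

At equilibrium Qd = Qs, so 782.3 - 0.2P = 396.25 + 0.5P; collecting terms, 386.05 = 0.7P and P* = 551.5.
Then Q* = 782.3 - 0.2(551.5) = 672.
Total revenue = P* × Q* = 551.5 × 672 = 370608.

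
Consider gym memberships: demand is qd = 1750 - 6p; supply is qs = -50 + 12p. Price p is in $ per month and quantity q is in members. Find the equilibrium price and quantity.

The market clears where 1750 - 6p = -50 + 12p. Rearranging, 18p = 1800, hence p* = 100.
Then q* = 1750 - 6(100) = 1150.

p* = 100, q* = 1150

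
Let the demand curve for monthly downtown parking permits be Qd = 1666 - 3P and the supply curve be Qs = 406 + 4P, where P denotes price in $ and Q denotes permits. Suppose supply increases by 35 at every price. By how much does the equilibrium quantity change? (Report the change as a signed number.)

ΔQ = 15

Set Qd = Qs: 1666 - 3P = 406 + 4P, so 1260 = 7P and P* = 180.
From the demand curve, Q* = 1666 - 3(180) = 1126.
After the shift, supply is Qs = 441 + 4P.
New equilibrium: 1225 = 7P, so P = 175 and Q = 1141.
ΔQ = 1141 - 1126 = 15.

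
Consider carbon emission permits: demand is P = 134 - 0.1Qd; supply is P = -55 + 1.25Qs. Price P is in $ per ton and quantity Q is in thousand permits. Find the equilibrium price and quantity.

P* = 120, Q* = 140

Rewriting in direct form: Qd = 1340 - 10P and Qs = 44 + 0.8P.
Equating demand and supply, 1340 - 10P = 44 + 0.8P gives 10.8P = 1296, so P* = 120.
From the demand curve, Q* = 1340 - 10(120) = 140.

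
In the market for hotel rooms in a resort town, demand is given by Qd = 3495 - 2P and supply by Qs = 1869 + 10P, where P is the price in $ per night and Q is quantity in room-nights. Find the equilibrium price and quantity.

P* = 135.5, Q* = 3224

The market clears where 3495 - 2P = 1869 + 10P. Rearranging, 12P = 1626, hence P* = 135.5.
Substitute back: Q* = 3495 - 2(135.5) = 3224.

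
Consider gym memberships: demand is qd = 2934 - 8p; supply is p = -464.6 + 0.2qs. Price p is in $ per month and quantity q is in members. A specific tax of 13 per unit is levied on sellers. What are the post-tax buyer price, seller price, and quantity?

p_b = 52, p_s = 39, q = 2518

Rewriting in direct form: qs = 2323 + 5p.
With a tax of 13 on sellers, they supply based on the net price p_s = p_b - 13, so qs = 2258 + 5p_b.
Equate demand and the shifted supply: 2934 - 8p_b = 2258 + 5p_b, giving 13p_b = 676, so p_b = 52.
Then p_s = 52 - 13 = 39 and q = 2934 - 8(52) = 2518.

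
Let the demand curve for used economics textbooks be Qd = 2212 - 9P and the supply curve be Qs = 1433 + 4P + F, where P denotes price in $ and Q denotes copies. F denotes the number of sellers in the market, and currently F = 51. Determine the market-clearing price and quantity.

P* = 56, Q* = 1708

With F = 51, supply is Qs = 1484 + 4P.
At equilibrium Qd = Qs, so 2212 - 9P = 1484 + 4P; collecting terms, 728 = 13P and P* = 56.
Substitute back: Q* = 2212 - 9(56) = 1708.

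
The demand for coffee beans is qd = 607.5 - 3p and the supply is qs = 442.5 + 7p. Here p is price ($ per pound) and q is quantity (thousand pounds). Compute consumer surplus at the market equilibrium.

The market clears where 607.5 - 3p = 442.5 + 7p. Rearranging, 10p = 165, hence p* = 16.5.
Substitute back: q* = 607.5 - 3(16.5) = 558.
Demand choke price (qd = 0): p = 607.5/3 = 202.5. Consumer surplus = ½ × (202.5 - 16.5) × 558 = 51894.

Consumer surplus = 51894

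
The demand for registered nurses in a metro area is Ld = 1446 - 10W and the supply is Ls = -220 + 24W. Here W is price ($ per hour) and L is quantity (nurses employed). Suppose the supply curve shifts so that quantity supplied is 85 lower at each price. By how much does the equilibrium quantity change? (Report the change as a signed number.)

ΔL = -25

At equilibrium Ld = Ls, so 1446 - 10W = -220 + 24W; collecting terms, 1666 = 34W and W* = 49.
Substitute back: L* = 1446 - 10(49) = 956.
After the shift, supply is Ls = -305 + 24W.
The new intersection has 1751 = 34W, i.e. W = 51.5, L = 931.
ΔL = 931 - 956 = -25.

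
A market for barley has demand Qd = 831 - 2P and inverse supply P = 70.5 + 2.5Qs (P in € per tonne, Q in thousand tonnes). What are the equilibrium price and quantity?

P* = 358, Q* = 115

In direct form, Qs = -28.2 + 0.4P.
At equilibrium Qd = Qs, so 831 - 2P = -28.2 + 0.4P; collecting terms, 859.2 = 2.4P and P* = 358.
Then Q* = 831 - 2(358) = 115.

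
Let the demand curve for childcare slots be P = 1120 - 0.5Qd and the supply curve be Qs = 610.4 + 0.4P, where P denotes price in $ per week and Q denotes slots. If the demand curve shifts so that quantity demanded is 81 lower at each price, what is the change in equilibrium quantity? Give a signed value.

Rewriting in direct form: Qd = 2240 - 2P.
Set Qd = Qs: 2240 - 2P = 610.4 + 0.4P, so 1629.6 = 2.4P and P* = 679.
Then Q* = 2240 - 2(679) = 882.
After the shift, demand is Qd = 2159 - 2P.
Re-solving, 2.4P = 1548.6 gives P = 645.25 and Q = 868.5.
ΔQ = 868.5 - 882 = -13.5.

ΔQ = -13.5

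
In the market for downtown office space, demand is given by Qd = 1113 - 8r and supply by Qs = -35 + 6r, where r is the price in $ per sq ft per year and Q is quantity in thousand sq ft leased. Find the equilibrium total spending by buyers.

The market clears where 1113 - 8r = -35 + 6r. Rearranging, 14r = 1148, hence r* = 82.
Substitute back: Q* = 1113 - 8(82) = 457.
Total spending by buyers = r* × Q* = 82 × 457 = 37474.

Total spending by buyers = 37474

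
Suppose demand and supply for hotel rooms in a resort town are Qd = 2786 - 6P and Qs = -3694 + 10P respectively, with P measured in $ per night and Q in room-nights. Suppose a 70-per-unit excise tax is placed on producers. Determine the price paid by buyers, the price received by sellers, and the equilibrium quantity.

P_b = 448.75, P_s = 378.75, Q = 93.5

With a tax of 70 on producers, they supply based on the net price P_s = P_b - 70, so Qs = -4394 + 10P_b.
Equate demand and the shifted supply: 2786 - 6P_b = -4394 + 10P_b, giving 16P_b = 7180, so P_b = 448.75.
So P_s = 378.75 and the quantity traded is Q = 2786 - 6(448.75) = 93.5.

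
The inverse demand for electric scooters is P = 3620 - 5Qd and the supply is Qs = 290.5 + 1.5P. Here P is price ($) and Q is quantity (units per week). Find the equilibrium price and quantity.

In direct form, Qd = 724 - 0.2P.
The market clears where 724 - 0.2P = 290.5 + 1.5P. Rearranging, 1.7P = 433.5, hence P* = 255.
From the demand curve, Q* = 724 - 0.2(255) = 673.

P* = 255, Q* = 673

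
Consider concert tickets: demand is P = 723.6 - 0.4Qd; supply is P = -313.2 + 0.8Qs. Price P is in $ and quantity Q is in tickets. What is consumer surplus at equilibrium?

Consumer surplus = 149299.2

Rewriting in direct form: Qd = 1809 - 2.5P and Qs = 391.5 + 1.25P.
The market clears where 1809 - 2.5P = 391.5 + 1.25P. Rearranging, 3.75P = 1417.5, hence P* = 378.
Plugging P* into demand: Q* = 1809 - 2.5(378) = 864.
Demand choke price (Qd = 0): P = 1809/2.5 = 723.6. Consumer surplus = ½ × (723.6 - 378) × 864 = 149299.2.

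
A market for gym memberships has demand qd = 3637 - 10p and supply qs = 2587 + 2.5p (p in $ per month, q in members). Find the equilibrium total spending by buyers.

Total spending by buyers = 234948

At equilibrium qd = qs, so 3637 - 10p = 2587 + 2.5p; collecting terms, 1050 = 12.5p and p* = 84.
Substitute back: q* = 3637 - 10(84) = 2797.
Total spending by buyers = p* × q* = 84 × 2797 = 234948.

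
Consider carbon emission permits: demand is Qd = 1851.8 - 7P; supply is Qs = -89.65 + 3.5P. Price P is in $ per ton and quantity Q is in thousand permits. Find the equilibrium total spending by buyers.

Total spending by buyers = 103081.75

At equilibrium Qd = Qs, so 1851.8 - 7P = -89.65 + 3.5P; collecting terms, 1941.45 = 10.5P and P* = 184.9.
Then Q* = 1851.8 - 7(184.9) = 557.5.
Total spending by buyers = P* × Q* = 184.9 × 557.5 = 103081.75.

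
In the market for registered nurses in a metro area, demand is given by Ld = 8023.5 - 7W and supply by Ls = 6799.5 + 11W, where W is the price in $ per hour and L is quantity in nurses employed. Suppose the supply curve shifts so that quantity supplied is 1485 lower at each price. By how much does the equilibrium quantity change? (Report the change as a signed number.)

At equilibrium Ld = Ls, so 8023.5 - 7W = 6799.5 + 11W; collecting terms, 1224 = 18W and W* = 68.
Plugging W* into demand: L* = 8023.5 - 7(68) = 7547.5.
After the shift, supply is Ls = 5314.5 + 11W.
The new intersection has 2709 = 18W, i.e. W = 150.5, L = 6970.
ΔL = 6970 - 7547.5 = -577.5.

ΔL = -577.5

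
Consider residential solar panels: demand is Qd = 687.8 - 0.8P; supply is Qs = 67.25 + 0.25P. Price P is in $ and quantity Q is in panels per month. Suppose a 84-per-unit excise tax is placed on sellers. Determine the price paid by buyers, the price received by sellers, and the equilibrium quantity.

P_b = 611, P_s = 527, Q = 199

With a tax of 84 on sellers, they supply based on the net price P_s = P_b - 84, so Qs = 46.25 + 0.25P_b.
Equate demand and the shifted supply: 687.8 - 0.8P_b = 46.25 + 0.25P_b, giving 1.05P_b = 641.55, so P_b = 611.
So P_s = 527 and the quantity traded is Q = 687.8 - 0.8(611) = 199.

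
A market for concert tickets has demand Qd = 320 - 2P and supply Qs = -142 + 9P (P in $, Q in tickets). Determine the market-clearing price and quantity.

P* = 42, Q* = 236

At equilibrium Qd = Qs, so 320 - 2P = -142 + 9P; collecting terms, 462 = 11P and P* = 42.
From the demand curve, Q* = 320 - 2(42) = 236.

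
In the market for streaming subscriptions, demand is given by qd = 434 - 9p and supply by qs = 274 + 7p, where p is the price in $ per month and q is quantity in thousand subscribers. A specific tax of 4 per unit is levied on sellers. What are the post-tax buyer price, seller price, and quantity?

The tax drives a wedge p_b - p_s = 4. Substituting p_s = p_b - 4 into supply: qs = 246 + 7p_b.
Equate demand and the shifted supply: 434 - 9p_b = 246 + 7p_b, giving 16p_b = 188, so p_b = 11.75.
Then p_s = 11.75 - 4 = 7.75 and q = 434 - 9(11.75) = 328.25.

p_b = 11.75, p_s = 7.75, q = 328.25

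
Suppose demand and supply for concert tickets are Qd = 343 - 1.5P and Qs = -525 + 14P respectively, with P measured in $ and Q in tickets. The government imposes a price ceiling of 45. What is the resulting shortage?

Shortage = 170.5

At P = 45: Qd = 275.5 and Qs = 105.
Shortage = Qd - Qs = 275.5 - 105 = 170.5.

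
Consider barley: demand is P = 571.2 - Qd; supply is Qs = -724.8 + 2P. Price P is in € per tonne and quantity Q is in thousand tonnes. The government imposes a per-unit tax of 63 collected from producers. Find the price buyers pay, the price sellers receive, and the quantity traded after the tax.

Solving each curve for Q: Qd = 571.2 - P.
With a tax of 63 on producers, they supply based on the net price P_s = P_b - 63, so Qs = -850.8 + 2P_b.
Set Qd = Qs: 571.2 - P_b = -850.8 + 2P_b, so 1422 = 3P_b and P_b = 474.
So P_s = 411 and the quantity traded is Q = 571.2 - 474 = 97.2.

P_b = 474, P_s = 411, Q = 97.2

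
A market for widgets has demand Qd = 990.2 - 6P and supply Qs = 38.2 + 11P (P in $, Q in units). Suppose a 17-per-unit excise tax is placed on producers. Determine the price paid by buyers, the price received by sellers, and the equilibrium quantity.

P_b = 67, P_s = 50, Q = 588.2

The tax drives a wedge P_b - P_s = 17. Substituting P_s = P_b - 17 into supply: Qs = -148.8 + 11P_b.
Equate demand and the shifted supply: 990.2 - 6P_b = -148.8 + 11P_b, giving 17P_b = 1139, so P_b = 67.
Then P_s = 67 - 17 = 50 and Q = 990.2 - 6(67) = 588.2.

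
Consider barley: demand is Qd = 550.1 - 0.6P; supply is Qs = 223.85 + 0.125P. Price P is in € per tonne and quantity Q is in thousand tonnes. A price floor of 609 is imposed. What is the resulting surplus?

With P fixed at 609, quantity demanded is 184.7 and quantity supplied is 299.975.
Surplus = Qs - Qd = 299.975 - 184.7 = 115.275.

Surplus = 115.275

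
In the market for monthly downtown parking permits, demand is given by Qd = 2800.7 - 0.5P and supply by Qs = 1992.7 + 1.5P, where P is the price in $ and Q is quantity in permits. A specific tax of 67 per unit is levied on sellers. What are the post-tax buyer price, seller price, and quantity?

P_b = 454.25, P_s = 387.25, Q = 2573.575

The tax drives a wedge P_b - P_s = 67. Substituting P_s = P_b - 67 into supply: Qs = 1892.2 + 1.5P_b.
Equate demand and the shifted supply: 2800.7 - 0.5P_b = 1892.2 + 1.5P_b, giving 2P_b = 908.5, so P_b = 454.25.
Then P_s = 454.25 - 67 = 387.25 and Q = 2800.7 - 0.5(454.25) = 2573.575.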